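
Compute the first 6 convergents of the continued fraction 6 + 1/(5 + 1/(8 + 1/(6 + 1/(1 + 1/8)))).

6/1, 31/5, 254/41, 1555/251, 1809/292, 16027/2587

Using the convergent recurrence p_i = a_i*p_{i-1} + p_{i-2}, q_i = a_i*q_{i-1} + q_{i-2} with p_{-2}=0, p_{-1}=1, q_{-2}=1, q_{-1}=0:
  i=0: a_0=6, p_0 = 6*1 + 0 = 6, q_0 = 6*0 + 1 = 1.
  i=1: a_1=5, p_1 = 5*6 + 1 = 31, q_1 = 5*1 + 0 = 5.
  i=2: a_2=8, p_2 = 8*31 + 6 = 254, q_2 = 8*5 + 1 = 41.
  i=3: a_3=6, p_3 = 6*254 + 31 = 1555, q_3 = 6*41 + 5 = 251.
  i=4: a_4=1, p_4 = 1*1555 + 254 = 1809, q_4 = 1*251 + 41 = 292.
  i=5: a_5=8, p_5 = 8*1809 + 1555 = 16027, q_5 = 8*292 + 251 = 2587.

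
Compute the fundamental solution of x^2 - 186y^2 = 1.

(x, y) = (7501, 550)

First expand sqrt(186) as a continued fraction. With x_i = (sqrt(186) + m_i)/d_i and (m_0, d_0) = (0, 1): a_0 = floor(sqrt(186)) = 13, since 13^2 = 169 <= 186 < 196 = 14^2.
Iterate m_{i+1} = d_i*a_i - m_i, d_{i+1} = (186 - m_{i+1}^2)/d_i, a_{i+1} = floor((a_0 + m_{i+1})/d_{i+1}):
  m_1 = 1*13 - 0 = 13, d_1 = (186 - 13^2)/1 = 17/1 = 17, a_1 = floor((13 + 13)/17) = 1.
  m_2 = 17*1 - 13 = 4, d_2 = (186 - 4^2)/17 = 170/17 = 10, a_2 = floor((13 + 4)/10) = 1.
  m_3 = 10*1 - 4 = 6, d_3 = (186 - 6^2)/10 = 150/10 = 15, a_3 = floor((13 + 6)/15) = 1.
  m_4 = 15*1 - 6 = 9, d_4 = (186 - 9^2)/15 = 105/15 = 7, a_4 = floor((13 + 9)/7) = 3.
  m_5 = 7*3 - 9 = 12, d_5 = (186 - 12^2)/7 = 42/7 = 6, a_5 = floor((13 + 12)/6) = 4.
  m_6 = 6*4 - 12 = 12, d_6 = (186 - 12^2)/6 = 42/6 = 7, a_6 = floor((13 + 12)/7) = 3.
  m_7 = 7*3 - 12 = 9, d_7 = (186 - 9^2)/7 = 105/7 = 15, a_7 = floor((13 + 9)/15) = 1.
  m_8 = 15*1 - 9 = 6, d_8 = (186 - 6^2)/15 = 150/15 = 10, a_8 = floor((13 + 6)/10) = 1.
  m_9 = 10*1 - 6 = 4, d_9 = (186 - 4^2)/10 = 170/10 = 17, a_9 = floor((13 + 4)/17) = 1.
  m_10 = 17*1 - 4 = 13, d_10 = (186 - 13^2)/17 = 17/17 = 1, a_10 = floor((13 + 13)/1) = 26.
  m_11 = 1*26 - 13 = 13, d_11 = (186 - 13^2)/1 = 17/1 = 17: (m_11, d_11) = (m_1, d_1) = (13, 17), so from here the quotients repeat a_1, ..., a_10; the period length is 10.
So sqrt(186) = [13; (1, 1, 1, 3, 4, 3, 1, 1, 1, 26)] with period length k = 10.
k is even, so the fundamental solution of x^2 - 186y^2 = 1 is (p_{k-1}, q_{k-1}) = (p_9, q_9); compute convergents through index 9.
Convergents (p_i = a_i*p_{i-1} + p_{i-2}, q_i = a_i*q_{i-1} + q_{i-2} with p_{-2}=0, p_{-1}=1, q_{-2}=1, q_{-1}=0):
  i=0: a_0=13, p_0 = 13*1 + 0 = 13, q_0 = 13*0 + 1 = 1.
  i=1: a_1=1, p_1 = 1*13 + 1 = 14, q_1 = 1*1 + 0 = 1.
  i=2: a_2=1, p_2 = 1*14 + 13 = 27, q_2 = 1*1 + 1 = 2.
  i=3: a_3=1, p_3 = 1*27 + 14 = 41, q_3 = 1*2 + 1 = 3.
  i=4: a_4=3, p_4 = 3*41 + 27 = 150, q_4 = 3*3 + 2 = 11.
  i=5: a_5=4, p_5 = 4*150 + 41 = 641, q_5 = 4*11 + 3 = 47.
  i=6: a_6=3, p_6 = 3*641 + 150 = 2073, q_6 = 3*47 + 11 = 152.
  i=7: a_7=1, p_7 = 1*2073 + 641 = 2714, q_7 = 1*152 + 47 = 199.
  i=8: a_8=1, p_8 = 1*2714 + 2073 = 4787, q_8 = 1*199 + 152 = 351.
  i=9: a_9=1, p_9 = 1*4787 + 2714 = 7501, q_9 = 1*351 + 199 = 550.
Check: 7501^2 - 186*550^2 = 56265001 - 56265000 = 1, so (x, y) = (7501, 550) solves the equation, and by the theorem it is the least positive solution.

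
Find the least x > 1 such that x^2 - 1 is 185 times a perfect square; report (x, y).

First expand sqrt(185) as a continued fraction. With x_i = (sqrt(185) + m_i)/d_i and (m_0, d_0) = (0, 1): a_0 = floor(sqrt(185)) = 13, since 13^2 = 169 <= 185 < 196 = 14^2.
Iterate m_{i+1} = d_i*a_i - m_i, d_{i+1} = (185 - m_{i+1}^2)/d_i, a_{i+1} = floor((a_0 + m_{i+1})/d_{i+1}):
  m_1 = 1*13 - 0 = 13, d_1 = (185 - 13^2)/1 = 16/1 = 16, a_1 = floor((13 + 13)/16) = 1.
  m_2 = 16*1 - 13 = 3, d_2 = (185 - 3^2)/16 = 176/16 = 11, a_2 = floor((13 + 3)/11) = 1.
  m_3 = 11*1 - 3 = 8, d_3 = (185 - 8^2)/11 = 121/11 = 11, a_3 = floor((13 + 8)/11) = 1.
  m_4 = 11*1 - 8 = 3, d_4 = (185 - 3^2)/11 = 176/11 = 16, a_4 = floor((13 + 3)/16) = 1.
  m_5 = 16*1 - 3 = 13, d_5 = (185 - 13^2)/16 = 16/16 = 1, a_5 = floor((13 + 13)/1) = 26.
  m_6 = 1*26 - 13 = 13, d_6 = (185 - 13^2)/1 = 16/1 = 16: (m_6, d_6) = (m_1, d_1) = (13, 16), so from here the quotients repeat a_1, ..., a_5; the period length is 5.
So sqrt(185) = [13; (1, 1, 1, 1, 26)] with period length k = 5.
k is odd, so (p_{k-1}, q_{k-1}) only solves x^2 - 185y^2 = -1 and the fundamental solution of x^2 - 185y^2 = 1 is (p_{2k-1}, q_{2k-1}) = (p_9, q_9); compute convergents through index 9, running through the period twice.
Convergents (p_i = a_i*p_{i-1} + p_{i-2}, q_i = a_i*q_{i-1} + q_{i-2} with p_{-2}=0, p_{-1}=1, q_{-2}=1, q_{-1}=0):
  i=0: a_0=13, p_0 = 13*1 + 0 = 13, q_0 = 13*0 + 1 = 1.
  i=1: a_1=1, p_1 = 1*13 + 1 = 14, q_1 = 1*1 + 0 = 1.
  i=2: a_2=1, p_2 = 1*14 + 13 = 27, q_2 = 1*1 + 1 = 2.
  i=3: a_3=1, p_3 = 1*27 + 14 = 41, q_3 = 1*2 + 1 = 3.
  i=4: a_4=1, p_4 = 1*41 + 27 = 68, q_4 = 1*3 + 2 = 5.
  i=5: a_5=26, p_5 = 26*68 + 41 = 1809, q_5 = 26*5 + 3 = 133.
  i=6: a_6=1, p_6 = 1*1809 + 68 = 1877, q_6 = 1*133 + 5 = 138.
  i=7: a_7=1, p_7 = 1*1877 + 1809 = 3686, q_7 = 1*138 + 133 = 271.
  i=8: a_8=1, p_8 = 1*3686 + 1877 = 5563, q_8 = 1*271 + 138 = 409.
  i=9: a_9=1, p_9 = 1*5563 + 3686 = 9249, q_9 = 1*409 + 271 = 680.
Indeed p_4^2 - 185*q_4^2 = 4624 - 4625 = -1, not +1.
Check: 9249^2 - 185*680^2 = 85544001 - 85544000 = 1, so (x, y) = (9249, 680) solves the equation, and by the theorem it is the least positive solution.

(x, y) = (9249, 680)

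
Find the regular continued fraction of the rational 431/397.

[1; 11, 1, 2, 11]

Run the Euclidean algorithm on 431 and 397; the successive quotients are the partial quotients a_0, a_1, ... (each step inverts the fractional part left over by the previous one):
  431 = 1*397 + 34, so a_0 = 1.
  397 = 11*34 + 23, so a_1 = 11.
  34 = 1*23 + 11, so a_2 = 1.
  23 = 2*11 + 1, so a_3 = 2.
  11 = 11*1 + 0, so a_4 = 11.
The remainder reaches 0 after 5 divisions, so the expansion has 5 partial quotients, read off in order.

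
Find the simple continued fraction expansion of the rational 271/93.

[2; 1, 10, 1, 1, 1, 2]

Run the Euclidean algorithm on 271 and 93; the successive quotients are the partial quotients a_0, a_1, ... (each step inverts the fractional part left over by the previous one):
  271 = 2*93 + 85, so a_0 = 2.
  93 = 1*85 + 8, so a_1 = 1.
  85 = 10*8 + 5, so a_2 = 10.
  8 = 1*5 + 3, so a_3 = 1.
  5 = 1*3 + 2, so a_4 = 1.
  3 = 1*2 + 1, so a_5 = 1.
  2 = 2*1 + 0, so a_6 = 2.
The remainder reaches 0 after 7 divisions, so the expansion has 7 partial quotients, read off in order.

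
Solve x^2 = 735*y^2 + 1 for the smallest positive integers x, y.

First expand sqrt(735) as a continued fraction. With x_i = (sqrt(735) + m_i)/d_i and (m_0, d_0) = (0, 1): a_0 = floor(sqrt(735)) = 27, since 27^2 = 729 <= 735 < 784 = 28^2.
Iterate m_{i+1} = d_i*a_i - m_i, d_{i+1} = (735 - m_{i+1}^2)/d_i, a_{i+1} = floor((a_0 + m_{i+1})/d_{i+1}):
  m_1 = 1*27 - 0 = 27, d_1 = (735 - 27^2)/1 = 6/1 = 6, a_1 = floor((27 + 27)/6) = 9.
  m_2 = 6*9 - 27 = 27, d_2 = (735 - 27^2)/6 = 6/6 = 1, a_2 = floor((27 + 27)/1) = 54.
  m_3 = 1*54 - 27 = 27, d_3 = (735 - 27^2)/1 = 6/1 = 6: (m_3, d_3) = (m_1, d_1) = (27, 6), so from here the quotients repeat a_1, a_2; the period length is 2.
So sqrt(735) = [27; (9, 54)] with period length k = 2.
k is even, so the fundamental solution of x^2 - 735y^2 = 1 is (p_{k-1}, q_{k-1}) = (p_1, q_1); compute convergents through index 1.
Convergents (p_i = a_i*p_{i-1} + p_{i-2}, q_i = a_i*q_{i-1} + q_{i-2} with p_{-2}=0, p_{-1}=1, q_{-2}=1, q_{-1}=0):
  i=0: a_0=27, p_0 = 27*1 + 0 = 27, q_0 = 27*0 + 1 = 1.
  i=1: a_1=9, p_1 = 9*27 + 1 = 244, q_1 = 9*1 + 0 = 9.
Check: 244^2 - 735*9^2 = 59536 - 59535 = 1, so (x, y) = (244, 9) solves the equation, and by the theorem it is the least positive solution.

(x, y) = (244, 9)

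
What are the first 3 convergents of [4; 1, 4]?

4/1, 5/1, 24/5

Using the convergent recurrence p_i = a_i*p_{i-1} + p_{i-2}, q_i = a_i*q_{i-1} + q_{i-2} with p_{-2}=0, p_{-1}=1, q_{-2}=1, q_{-1}=0:
  i=0: a_0=4, p_0 = 4*1 + 0 = 4, q_0 = 4*0 + 1 = 1.
  i=1: a_1=1, p_1 = 1*4 + 1 = 5, q_1 = 1*1 + 0 = 1.
  i=2: a_2=4, p_2 = 4*5 + 4 = 24, q_2 = 4*1 + 1 = 5.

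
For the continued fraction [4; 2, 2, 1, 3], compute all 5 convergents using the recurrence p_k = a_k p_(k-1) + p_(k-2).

Using the convergent recurrence p_i = a_i*p_{i-1} + p_{i-2}, q_i = a_i*q_{i-1} + q_{i-2} with p_{-2}=0, p_{-1}=1, q_{-2}=1, q_{-1}=0:
  i=0: a_0=4, p_0 = 4*1 + 0 = 4, q_0 = 4*0 + 1 = 1.
  i=1: a_1=2, p_1 = 2*4 + 1 = 9, q_1 = 2*1 + 0 = 2.
  i=2: a_2=2, p_2 = 2*9 + 4 = 22, q_2 = 2*2 + 1 = 5.
  i=3: a_3=1, p_3 = 1*22 + 9 = 31, q_3 = 1*5 + 2 = 7.
  i=4: a_4=3, p_4 = 3*31 + 22 = 115, q_4 = 3*7 + 5 = 26.

4/1, 9/2, 22/5, 31/7, 115/26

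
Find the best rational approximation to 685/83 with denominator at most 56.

Expand x = 685/83 as a continued fraction with the Euclidean algorithm:
  685 = 8*83 + 21, so a_0 = 8.
  83 = 3*21 + 20, so a_1 = 3.
  21 = 1*20 + 1, so a_2 = 1.
  20 = 20*1 + 0, so a_3 = 20.
so x = [8; 3, 1, 20].
Convergents (p_i = a_i*p_{i-1} + p_{i-2}, q_i = a_i*q_{i-1} + q_{i-2} with p_{-2}=0, p_{-1}=1, q_{-2}=1, q_{-1}=0), until the denominator exceeds 56:
  i=0: a_0=8, p_0 = 8*1 + 0 = 8, q_0 = 8*0 + 1 = 1.
  i=1: a_1=3, p_1 = 3*8 + 1 = 25, q_1 = 3*1 + 0 = 3.
  i=2: a_2=1, p_2 = 1*25 + 8 = 33, q_2 = 1*3 + 1 = 4.
  i=3: a_3=20, p_3 = 20*33 + 25 = 685, q_3 = 20*4 + 3 = 83.
q_3 = 83 > 56, so the last convergent with denominator <= 56 is p_2/q_2 = 33/4.
The closest fraction with denominator <= 56 is either p_2/q_2 or the intermediate fraction (k*p_2 + p_1)/(k*q_2 + q_1) with the largest k >= 1 whose denominator stays <= 56; these approach x as k grows, and every other convergent or intermediate fraction in range is farther away.
Largest k: floor((56 - q_1)/q_2) = floor((56 - 3)/4) = 13.
That gives (13*33 + 25)/(13*4 + 3) = 454/55.
Compare the errors: |x - 33/4| = |685*4 - 33*83|/(83*4) = 1/332, and |x - 454/55| = |685*55 - 454*83|/(83*55) = 7/4565.
Cross-multiplying, 7*332 = 2324 < 4565 = 1*4565, so 7/4565 is smaller: the intermediate fraction 454/55 is closer to x than 33/4.

454/55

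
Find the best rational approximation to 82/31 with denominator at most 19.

Expand x = 82/31 as a continued fraction with the Euclidean algorithm:
  82 = 2*31 + 20, so a_0 = 2.
  31 = 1*20 + 11, so a_1 = 1.
  20 = 1*11 + 9, so a_2 = 1.
  11 = 1*9 + 2, so a_3 = 1.
  9 = 4*2 + 1, so a_4 = 4.
  2 = 2*1 + 0, so a_5 = 2.
so x = [2; 1, 1, 1, 4, 2].
Convergents (p_i = a_i*p_{i-1} + p_{i-2}, q_i = a_i*q_{i-1} + q_{i-2} with p_{-2}=0, p_{-1}=1, q_{-2}=1, q_{-1}=0), until the denominator exceeds 19:
  i=0: a_0=2, p_0 = 2*1 + 0 = 2, q_0 = 2*0 + 1 = 1.
  i=1: a_1=1, p_1 = 1*2 + 1 = 3, q_1 = 1*1 + 0 = 1.
  i=2: a_2=1, p_2 = 1*3 + 2 = 5, q_2 = 1*1 + 1 = 2.
  i=3: a_3=1, p_3 = 1*5 + 3 = 8, q_3 = 1*2 + 1 = 3.
  i=4: a_4=4, p_4 = 4*8 + 5 = 37, q_4 = 4*3 + 2 = 14.
  i=5: a_5=2, p_5 = 2*37 + 8 = 82, q_5 = 2*14 + 3 = 31.
q_5 = 31 > 19, so the last convergent with denominator <= 19 is p_4/q_4 = 37/14.
The closest fraction with denominator <= 19 is either p_4/q_4 or the intermediate fraction (k*p_4 + p_3)/(k*q_4 + q_3) with the largest k >= 1 whose denominator stays <= 19; these approach x as k grows, and every other convergent or intermediate fraction in range is farther away.
Largest k: floor((19 - q_3)/q_4) = floor((19 - 3)/14) = 1.
That gives (1*37 + 8)/(1*14 + 3) = 45/17.
Compare the errors: |x - 37/14| = |82*14 - 37*31|/(31*14) = 1/434, and |x - 45/17| = |82*17 - 45*31|/(31*17) = 1/527.
Cross-multiplying, 1*434 = 434 < 527 = 1*527, so 1/527 is smaller: the intermediate fraction 45/17 is closer to x than 37/14.

45/17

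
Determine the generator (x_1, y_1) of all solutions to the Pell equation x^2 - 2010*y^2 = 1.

First expand sqrt(2010) as a continued fraction. With x_i = (sqrt(2010) + m_i)/d_i and (m_0, d_0) = (0, 1): a_0 = floor(sqrt(2010)) = 44, since 44^2 = 1936 <= 2010 < 2025 = 45^2.
Iterate m_{i+1} = d_i*a_i - m_i, d_{i+1} = (2010 - m_{i+1}^2)/d_i, a_{i+1} = floor((a_0 + m_{i+1})/d_{i+1}):
  m_1 = 1*44 - 0 = 44, d_1 = (2010 - 44^2)/1 = 74/1 = 74, a_1 = floor((44 + 44)/74) = 1.
  m_2 = 74*1 - 44 = 30, d_2 = (2010 - 30^2)/74 = 1110/74 = 15, a_2 = floor((44 + 30)/15) = 4.
  m_3 = 15*4 - 30 = 30, d_3 = (2010 - 30^2)/15 = 1110/15 = 74, a_3 = floor((44 + 30)/74) = 1.
  m_4 = 74*1 - 30 = 44, d_4 = (2010 - 44^2)/74 = 74/74 = 1, a_4 = floor((44 + 44)/1) = 88.
  m_5 = 1*88 - 44 = 44, d_5 = (2010 - 44^2)/1 = 74/1 = 74: (m_5, d_5) = (m_1, d_1) = (44, 74), so from here the quotients repeat a_1, ..., a_4; the period length is 4.
So sqrt(2010) = [44; (1, 4, 1, 88)] with period length k = 4.
k is even, so the fundamental solution of x^2 - 2010y^2 = 1 is (p_{k-1}, q_{k-1}) = (p_3, q_3); compute convergents through index 3.
Convergents (p_i = a_i*p_{i-1} + p_{i-2}, q_i = a_i*q_{i-1} + q_{i-2} with p_{-2}=0, p_{-1}=1, q_{-2}=1, q_{-1}=0):
  i=0: a_0=44, p_0 = 44*1 + 0 = 44, q_0 = 44*0 + 1 = 1.
  i=1: a_1=1, p_1 = 1*44 + 1 = 45, q_1 = 1*1 + 0 = 1.
  i=2: a_2=4, p_2 = 4*45 + 44 = 224, q_2 = 4*1 + 1 = 5.
  i=3: a_3=1, p_3 = 1*224 + 45 = 269, q_3 = 1*5 + 1 = 6.
Check: 269^2 - 2010*6^2 = 72361 - 72360 = 1, so (x, y) = (269, 6) solves the equation, and by the theorem it is the least positive solution.

(x, y) = (269, 6)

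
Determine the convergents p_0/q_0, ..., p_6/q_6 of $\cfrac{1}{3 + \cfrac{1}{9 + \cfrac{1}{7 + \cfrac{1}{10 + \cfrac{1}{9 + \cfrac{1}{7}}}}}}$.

Using the convergent recurrence p_i = a_i*p_{i-1} + p_{i-2}, q_i = a_i*q_{i-1} + q_{i-2} with p_{-2}=0, p_{-1}=1, q_{-2}=1, q_{-1}=0:
  i=0: a_0=0, p_0 = 0*1 + 0 = 0, q_0 = 0*0 + 1 = 1.
  i=1: a_1=3, p_1 = 3*0 + 1 = 1, q_1 = 3*1 + 0 = 3.
  i=2: a_2=9, p_2 = 9*1 + 0 = 9, q_2 = 9*3 + 1 = 28.
  i=3: a_3=7, p_3 = 7*9 + 1 = 64, q_3 = 7*28 + 3 = 199.
  i=4: a_4=10, p_4 = 10*64 + 9 = 649, q_4 = 10*199 + 28 = 2018.
  i=5: a_5=9, p_5 = 9*649 + 64 = 5905, q_5 = 9*2018 + 199 = 18361.
  i=6: a_6=7, p_6 = 7*5905 + 649 = 41984, q_6 = 7*18361 + 2018 = 130545.

0/1, 1/3, 9/28, 64/199, 649/2018, 5905/18361, 41984/130545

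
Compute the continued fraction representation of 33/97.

[0; 2, 1, 15, 2]

Run the Euclidean algorithm on 33 and 97; the successive quotients are the partial quotients a_0, a_1, ... (each step inverts the fractional part left over by the previous one):
  33 = 0*97 + 33, so a_0 = 0.
  97 = 2*33 + 31, so a_1 = 2.
  33 = 1*31 + 2, so a_2 = 1.
  31 = 15*2 + 1, so a_3 = 15.
  2 = 2*1 + 0, so a_4 = 2.
The remainder reaches 0 after 5 divisions, so the expansion has 5 partial quotients, read off in order.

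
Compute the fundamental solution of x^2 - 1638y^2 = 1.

(x, y) = (1457, 36)

First expand sqrt(1638) as a continued fraction. With x_i = (sqrt(1638) + m_i)/d_i and (m_0, d_0) = (0, 1): a_0 = floor(sqrt(1638)) = 40, since 40^2 = 1600 <= 1638 < 1681 = 41^2.
Iterate m_{i+1} = d_i*a_i - m_i, d_{i+1} = (1638 - m_{i+1}^2)/d_i, a_{i+1} = floor((a_0 + m_{i+1})/d_{i+1}):
  m_1 = 1*40 - 0 = 40, d_1 = (1638 - 40^2)/1 = 38/1 = 38, a_1 = floor((40 + 40)/38) = 2.
  m_2 = 38*2 - 40 = 36, d_2 = (1638 - 36^2)/38 = 342/38 = 9, a_2 = floor((40 + 36)/9) = 8.
  m_3 = 9*8 - 36 = 36, d_3 = (1638 - 36^2)/9 = 342/9 = 38, a_3 = floor((40 + 36)/38) = 2.
  m_4 = 38*2 - 36 = 40, d_4 = (1638 - 40^2)/38 = 38/38 = 1, a_4 = floor((40 + 40)/1) = 80.
  m_5 = 1*80 - 40 = 40, d_5 = (1638 - 40^2)/1 = 38/1 = 38: (m_5, d_5) = (m_1, d_1) = (40, 38), so from here the quotients repeat a_1, ..., a_4; the period length is 4.
So sqrt(1638) = [40; (2, 8, 2, 80)] with period length k = 4.
k is even, so the fundamental solution of x^2 - 1638y^2 = 1 is (p_{k-1}, q_{k-1}) = (p_3, q_3); compute convergents through index 3.
Convergents (p_i = a_i*p_{i-1} + p_{i-2}, q_i = a_i*q_{i-1} + q_{i-2} with p_{-2}=0, p_{-1}=1, q_{-2}=1, q_{-1}=0):
  i=0: a_0=40, p_0 = 40*1 + 0 = 40, q_0 = 40*0 + 1 = 1.
  i=1: a_1=2, p_1 = 2*40 + 1 = 81, q_1 = 2*1 + 0 = 2.
  i=2: a_2=8, p_2 = 8*81 + 40 = 688, q_2 = 8*2 + 1 = 17.
  i=3: a_3=2, p_3 = 2*688 + 81 = 1457, q_3 = 2*17 + 2 = 36.
Check: 1457^2 - 1638*36^2 = 2122849 - 2122848 = 1, so (x, y) = (1457, 36) solves the equation, and by the theorem it is the least positive solution.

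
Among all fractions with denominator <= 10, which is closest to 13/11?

7/6

Expand x = 13/11 as a continued fraction with the Euclidean algorithm:
  13 = 1*11 + 2, so a_0 = 1.
  11 = 5*2 + 1, so a_1 = 5.
  2 = 2*1 + 0, so a_2 = 2.
so x = [1; 5, 2].
Convergents (p_i = a_i*p_{i-1} + p_{i-2}, q_i = a_i*q_{i-1} + q_{i-2} with p_{-2}=0, p_{-1}=1, q_{-2}=1, q_{-1}=0), until the denominator exceeds 10:
  i=0: a_0=1, p_0 = 1*1 + 0 = 1, q_0 = 1*0 + 1 = 1.
  i=1: a_1=5, p_1 = 5*1 + 1 = 6, q_1 = 5*1 + 0 = 5.
  i=2: a_2=2, p_2 = 2*6 + 1 = 13, q_2 = 2*5 + 1 = 11.
q_2 = 11 > 10, so the last convergent with denominator <= 10 is p_1/q_1 = 6/5.
The closest fraction with denominator <= 10 is either p_1/q_1 or the intermediate fraction (k*p_1 + p_0)/(k*q_1 + q_0) with the largest k >= 1 whose denominator stays <= 10; these approach x as k grows, and every other convergent or intermediate fraction in range is farther away.
Largest k: floor((10 - q_0)/q_1) = floor((10 - 1)/5) = 1.
That gives (1*6 + 1)/(1*5 + 1) = 7/6.
Compare the errors: |x - 6/5| = |13*5 - 6*11|/(11*5) = 1/55, and |x - 7/6| = |13*6 - 7*11|/(11*6) = 1/66.
Cross-multiplying, 1*55 = 55 < 66 = 1*66, so 1/66 is smaller: the intermediate fraction 7/6 is closer to x than 6/5.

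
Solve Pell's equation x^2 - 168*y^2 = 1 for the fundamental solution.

First expand sqrt(168) as a continued fraction. With x_i = (sqrt(168) + m_i)/d_i and (m_0, d_0) = (0, 1): a_0 = floor(sqrt(168)) = 12, since 12^2 = 144 <= 168 < 169 = 13^2.
Iterate m_{i+1} = d_i*a_i - m_i, d_{i+1} = (168 - m_{i+1}^2)/d_i, a_{i+1} = floor((a_0 + m_{i+1})/d_{i+1}):
  m_1 = 1*12 - 0 = 12, d_1 = (168 - 12^2)/1 = 24/1 = 24, a_1 = floor((12 + 12)/24) = 1.
  m_2 = 24*1 - 12 = 12, d_2 = (168 - 12^2)/24 = 24/24 = 1, a_2 = floor((12 + 12)/1) = 24.
  m_3 = 1*24 - 12 = 12, d_3 = (168 - 12^2)/1 = 24/1 = 24: (m_3, d_3) = (m_1, d_1) = (12, 24), so from here the quotients repeat a_1, a_2; the period length is 2.
So sqrt(168) = [12; (1, 24)] with period length k = 2.
k is even, so the fundamental solution of x^2 - 168y^2 = 1 is (p_{k-1}, q_{k-1}) = (p_1, q_1); compute convergents through index 1.
Convergents (p_i = a_i*p_{i-1} + p_{i-2}, q_i = a_i*q_{i-1} + q_{i-2} with p_{-2}=0, p_{-1}=1, q_{-2}=1, q_{-1}=0):
  i=0: a_0=12, p_0 = 12*1 + 0 = 12, q_0 = 12*0 + 1 = 1.
  i=1: a_1=1, p_1 = 1*12 + 1 = 13, q_1 = 1*1 + 0 = 1.
Check: 13^2 - 168*1^2 = 169 - 168 = 1, so (x, y) = (13, 1) solves the equation, and by the theorem it is the least positive solution.

(x, y) = (13, 1)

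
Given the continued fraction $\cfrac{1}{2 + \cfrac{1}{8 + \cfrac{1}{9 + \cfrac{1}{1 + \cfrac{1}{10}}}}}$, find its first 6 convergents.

Using the convergent recurrence p_i = a_i*p_{i-1} + p_{i-2}, q_i = a_i*q_{i-1} + q_{i-2} with p_{-2}=0, p_{-1}=1, q_{-2}=1, q_{-1}=0:
  i=0: a_0=0, p_0 = 0*1 + 0 = 0, q_0 = 0*0 + 1 = 1.
  i=1: a_1=2, p_1 = 2*0 + 1 = 1, q_1 = 2*1 + 0 = 2.
  i=2: a_2=8, p_2 = 8*1 + 0 = 8, q_2 = 8*2 + 1 = 17.
  i=3: a_3=9, p_3 = 9*8 + 1 = 73, q_3 = 9*17 + 2 = 155.
  i=4: a_4=1, p_4 = 1*73 + 8 = 81, q_4 = 1*155 + 17 = 172.
  i=5: a_5=10, p_5 = 10*81 + 73 = 883, q_5 = 10*172 + 155 = 1875.

0/1, 1/2, 8/17, 73/155, 81/172, 883/1875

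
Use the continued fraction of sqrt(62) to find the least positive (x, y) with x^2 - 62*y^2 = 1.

(x, y) = (63, 8)

First expand sqrt(62) as a continued fraction. With x_i = (sqrt(62) + m_i)/d_i and (m_0, d_0) = (0, 1): a_0 = floor(sqrt(62)) = 7, since 7^2 = 49 <= 62 < 64 = 8^2.
Iterate m_{i+1} = d_i*a_i - m_i, d_{i+1} = (62 - m_{i+1}^2)/d_i, a_{i+1} = floor((a_0 + m_{i+1})/d_{i+1}):
  m_1 = 1*7 - 0 = 7, d_1 = (62 - 7^2)/1 = 13/1 = 13, a_1 = floor((7 + 7)/13) = 1.
  m_2 = 13*1 - 7 = 6, d_2 = (62 - 6^2)/13 = 26/13 = 2, a_2 = floor((7 + 6)/2) = 6.
  m_3 = 2*6 - 6 = 6, d_3 = (62 - 6^2)/2 = 26/2 = 13, a_3 = floor((7 + 6)/13) = 1.
  m_4 = 13*1 - 6 = 7, d_4 = (62 - 7^2)/13 = 13/13 = 1, a_4 = floor((7 + 7)/1) = 14.
  m_5 = 1*14 - 7 = 7, d_5 = (62 - 7^2)/1 = 13/1 = 13: (m_5, d_5) = (m_1, d_1) = (7, 13), so from here the quotients repeat a_1, ..., a_4; the period length is 4.
So sqrt(62) = [7; (1, 6, 1, 14)] with period length k = 4.
k is even, so the fundamental solution of x^2 - 62y^2 = 1 is (p_{k-1}, q_{k-1}) = (p_3, q_3); compute convergents through index 3.
Convergents (p_i = a_i*p_{i-1} + p_{i-2}, q_i = a_i*q_{i-1} + q_{i-2} with p_{-2}=0, p_{-1}=1, q_{-2}=1, q_{-1}=0):
  i=0: a_0=7, p_0 = 7*1 + 0 = 7, q_0 = 7*0 + 1 = 1.
  i=1: a_1=1, p_1 = 1*7 + 1 = 8, q_1 = 1*1 + 0 = 1.
  i=2: a_2=6, p_2 = 6*8 + 7 = 55, q_2 = 6*1 + 1 = 7.
  i=3: a_3=1, p_3 = 1*55 + 8 = 63, q_3 = 1*7 + 1 = 8.
Check: 63^2 - 62*8^2 = 3969 - 3968 = 1, so (x, y) = (63, 8) solves the equation, and by the theorem it is the least positive solution.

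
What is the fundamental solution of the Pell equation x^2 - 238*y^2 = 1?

First expand sqrt(238) as a continued fraction. With x_i = (sqrt(238) + m_i)/d_i and (m_0, d_0) = (0, 1): a_0 = floor(sqrt(238)) = 15, since 15^2 = 225 <= 238 < 256 = 16^2.
Iterate m_{i+1} = d_i*a_i - m_i, d_{i+1} = (238 - m_{i+1}^2)/d_i, a_{i+1} = floor((a_0 + m_{i+1})/d_{i+1}):
  m_1 = 1*15 - 0 = 15, d_1 = (238 - 15^2)/1 = 13/1 = 13, a_1 = floor((15 + 15)/13) = 2.
  m_2 = 13*2 - 15 = 11, d_2 = (238 - 11^2)/13 = 117/13 = 9, a_2 = floor((15 + 11)/9) = 2.
  m_3 = 9*2 - 11 = 7, d_3 = (238 - 7^2)/9 = 189/9 = 21, a_3 = floor((15 + 7)/21) = 1.
  m_4 = 21*1 - 7 = 14, d_4 = (238 - 14^2)/21 = 42/21 = 2, a_4 = floor((15 + 14)/2) = 14.
  m_5 = 2*14 - 14 = 14, d_5 = (238 - 14^2)/2 = 42/2 = 21, a_5 = floor((15 + 14)/21) = 1.
  m_6 = 21*1 - 14 = 7, d_6 = (238 - 7^2)/21 = 189/21 = 9, a_6 = floor((15 + 7)/9) = 2.
  m_7 = 9*2 - 7 = 11, d_7 = (238 - 11^2)/9 = 117/9 = 13, a_7 = floor((15 + 11)/13) = 2.
  m_8 = 13*2 - 11 = 15, d_8 = (238 - 15^2)/13 = 13/13 = 1, a_8 = floor((15 + 15)/1) = 30.
  m_9 = 1*30 - 15 = 15, d_9 = (238 - 15^2)/1 = 13/1 = 13: (m_9, d_9) = (m_1, d_1) = (15, 13), so from here the quotients repeat a_1, ..., a_8; the period length is 8.
So sqrt(238) = [15; (2, 2, 1, 14, 1, 2, 2, 30)] with period length k = 8.
k is even, so the fundamental solution of x^2 - 238y^2 = 1 is (p_{k-1}, q_{k-1}) = (p_7, q_7); compute convergents through index 7.
Convergents (p_i = a_i*p_{i-1} + p_{i-2}, q_i = a_i*q_{i-1} + q_{i-2} with p_{-2}=0, p_{-1}=1, q_{-2}=1, q_{-1}=0):
  i=0: a_0=15, p_0 = 15*1 + 0 = 15, q_0 = 15*0 + 1 = 1.
  i=1: a_1=2, p_1 = 2*15 + 1 = 31, q_1 = 2*1 + 0 = 2.
  i=2: a_2=2, p_2 = 2*31 + 15 = 77, q_2 = 2*2 + 1 = 5.
  i=3: a_3=1, p_3 = 1*77 + 31 = 108, q_3 = 1*5 + 2 = 7.
  i=4: a_4=14, p_4 = 14*108 + 77 = 1589, q_4 = 14*7 + 5 = 103.
  i=5: a_5=1, p_5 = 1*1589 + 108 = 1697, q_5 = 1*103 + 7 = 110.
  i=6: a_6=2, p_6 = 2*1697 + 1589 = 4983, q_6 = 2*110 + 103 = 323.
  i=7: a_7=2, p_7 = 2*4983 + 1697 = 11663, q_7 = 2*323 + 110 = 756.
Check: 11663^2 - 238*756^2 = 136025569 - 136025568 = 1, so (x, y) = (11663, 756) solves the equation, and by the theorem it is the least positive solution.

(x, y) = (11663, 756)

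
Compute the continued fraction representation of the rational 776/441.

Run the Euclidean algorithm on 776 and 441; the successive quotients are the partial quotients a_0, a_1, ... (each step inverts the fractional part left over by the previous one):
  776 = 1*441 + 335, so a_0 = 1.
  441 = 1*335 + 106, so a_1 = 1.
  335 = 3*106 + 17, so a_2 = 3.
  106 = 6*17 + 4, so a_3 = 6.
  17 = 4*4 + 1, so a_4 = 4.
  4 = 4*1 + 0, so a_5 = 4.
The remainder reaches 0 after 6 divisions, so the expansion has 6 partial quotients, read off in order.

[1; 1, 3, 6, 4, 4]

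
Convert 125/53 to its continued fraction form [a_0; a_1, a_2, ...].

Run the Euclidean algorithm on 125 and 53; the successive quotients are the partial quotients a_0, a_1, ... (each step inverts the fractional part left over by the previous one):
  125 = 2*53 + 19, so a_0 = 2.
  53 = 2*19 + 15, so a_1 = 2.
  19 = 1*15 + 4, so a_2 = 1.
  15 = 3*4 + 3, so a_3 = 3.
  4 = 1*3 + 1, so a_4 = 1.
  3 = 3*1 + 0, so a_5 = 3.
The remainder reaches 0 after 6 divisions, so the expansion has 6 partial quotients, read off in order.

[2; 2, 1, 3, 1, 3]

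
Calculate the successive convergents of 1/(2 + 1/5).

Using the convergent recurrence p_i = a_i*p_{i-1} + p_{i-2}, q_i = a_i*q_{i-1} + q_{i-2} with p_{-2}=0, p_{-1}=1, q_{-2}=1, q_{-1}=0:
  i=0: a_0=0, p_0 = 0*1 + 0 = 0, q_0 = 0*0 + 1 = 1.
  i=1: a_1=2, p_1 = 2*0 + 1 = 1, q_1 = 2*1 + 0 = 2.
  i=2: a_2=5, p_2 = 5*1 + 0 = 5, q_2 = 5*2 + 1 = 11.

0/1, 1/2, 5/11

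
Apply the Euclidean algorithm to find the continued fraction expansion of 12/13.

Run the Euclidean algorithm on 12 and 13; the successive quotients are the partial quotients a_0, a_1, ... (each step inverts the fractional part left over by the previous one):
  12 = 0*13 + 12, so a_0 = 0.
  13 = 1*12 + 1, so a_1 = 1.
  12 = 12*1 + 0, so a_2 = 12.
The remainder reaches 0 after 3 divisions, so the expansion has 3 partial quotients, read off in order.

[0; 1, 12]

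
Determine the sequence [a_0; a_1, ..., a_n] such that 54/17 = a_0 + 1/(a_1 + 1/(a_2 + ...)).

Run the Euclidean algorithm on 54 and 17; the successive quotients are the partial quotients a_0, a_1, ... (each step inverts the fractional part left over by the previous one):
  54 = 3*17 + 3, so a_0 = 3.
  17 = 5*3 + 2, so a_1 = 5.
  3 = 1*2 + 1, so a_2 = 1.
  2 = 2*1 + 0, so a_3 = 2.
The remainder reaches 0 after 4 divisions, so the expansion has 4 partial quotients, read off in order.

[3; 5, 1, 2]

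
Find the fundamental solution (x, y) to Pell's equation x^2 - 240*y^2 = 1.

(x, y) = (31, 2)

First expand sqrt(240) as a continued fraction. With x_i = (sqrt(240) + m_i)/d_i and (m_0, d_0) = (0, 1): a_0 = floor(sqrt(240)) = 15, since 15^2 = 225 <= 240 < 256 = 16^2.
Iterate m_{i+1} = d_i*a_i - m_i, d_{i+1} = (240 - m_{i+1}^2)/d_i, a_{i+1} = floor((a_0 + m_{i+1})/d_{i+1}):
  m_1 = 1*15 - 0 = 15, d_1 = (240 - 15^2)/1 = 15/1 = 15, a_1 = floor((15 + 15)/15) = 2.
  m_2 = 15*2 - 15 = 15, d_2 = (240 - 15^2)/15 = 15/15 = 1, a_2 = floor((15 + 15)/1) = 30.
  m_3 = 1*30 - 15 = 15, d_3 = (240 - 15^2)/1 = 15/1 = 15: (m_3, d_3) = (m_1, d_1) = (15, 15), so from here the quotients repeat a_1, a_2; the period length is 2.
So sqrt(240) = [15; (2, 30)] with period length k = 2.
k is even, so the fundamental solution of x^2 - 240y^2 = 1 is (p_{k-1}, q_{k-1}) = (p_1, q_1); compute convergents through index 1.
Convergents (p_i = a_i*p_{i-1} + p_{i-2}, q_i = a_i*q_{i-1} + q_{i-2} with p_{-2}=0, p_{-1}=1, q_{-2}=1, q_{-1}=0):
  i=0: a_0=15, p_0 = 15*1 + 0 = 15, q_0 = 15*0 + 1 = 1.
  i=1: a_1=2, p_1 = 2*15 + 1 = 31, q_1 = 2*1 + 0 = 2.
Check: 31^2 - 240*2^2 = 961 - 960 = 1, so (x, y) = (31, 2) solves the equation, and by the theorem it is the least positive solution.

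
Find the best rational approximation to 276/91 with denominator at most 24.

73/24

Expand x = 276/91 as a continued fraction with the Euclidean algorithm:
  276 = 3*91 + 3, so a_0 = 3.
  91 = 30*3 + 1, so a_1 = 30.
  3 = 3*1 + 0, so a_2 = 3.
so x = [3; 30, 3].
Convergents (p_i = a_i*p_{i-1} + p_{i-2}, q_i = a_i*q_{i-1} + q_{i-2} with p_{-2}=0, p_{-1}=1, q_{-2}=1, q_{-1}=0), until the denominator exceeds 24:
  i=0: a_0=3, p_0 = 3*1 + 0 = 3, q_0 = 3*0 + 1 = 1.
  i=1: a_1=30, p_1 = 30*3 + 1 = 91, q_1 = 30*1 + 0 = 30.
q_1 = 30 > 24, so the last convergent with denominator <= 24 is p_0/q_0 = 3/1.
The closest fraction with denominator <= 24 is either p_0/q_0 or the intermediate fraction (k*p_0 + p_{-1})/(k*q_0 + q_{-1}) with the largest k >= 1 whose denominator stays <= 24; these approach x as k grows, and every other convergent or intermediate fraction in range is farther away.
Largest k: floor((24 - q_{-1})/q_0) = floor((24 - 0)/1) = 24 (using the seeds p_{-1} = 1, q_{-1} = 0).
That gives (24*3 + 1)/(24*1 + 0) = 73/24.
Compare the errors: |x - 3/1| = |276*1 - 3*91|/(91*1) = 3/91, and |x - 73/24| = |276*24 - 73*91|/(91*24) = 19/2184.
Cross-multiplying, 19*91 = 1729 < 6552 = 3*2184, so 19/2184 is smaller: the intermediate fraction 73/24 is closer to x than 3/1.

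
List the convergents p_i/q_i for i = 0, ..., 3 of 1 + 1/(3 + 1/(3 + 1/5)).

1/1, 4/3, 13/10, 69/53

Using the convergent recurrence p_i = a_i*p_{i-1} + p_{i-2}, q_i = a_i*q_{i-1} + q_{i-2} with p_{-2}=0, p_{-1}=1, q_{-2}=1, q_{-1}=0:
  i=0: a_0=1, p_0 = 1*1 + 0 = 1, q_0 = 1*0 + 1 = 1.
  i=1: a_1=3, p_1 = 3*1 + 1 = 4, q_1 = 3*1 + 0 = 3.
  i=2: a_2=3, p_2 = 3*4 + 1 = 13, q_2 = 3*3 + 1 = 10.
  i=3: a_3=5, p_3 = 5*13 + 4 = 69, q_3 = 5*10 + 3 = 53.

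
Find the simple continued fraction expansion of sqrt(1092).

Write x_i = (sqrt(1092) + m_i)/d_i with (m_0, d_0) = (0, 1). a_0 = floor(sqrt(1092)) = 33, since 33^2 = 1089 <= 1092 < 1156 = 34^2.
Iterate m_{i+1} = d_i*a_i - m_i, d_{i+1} = (1092 - m_{i+1}^2)/d_i, a_{i+1} = floor((a_0 + m_{i+1})/d_{i+1}):
  m_1 = 1*33 - 0 = 33, d_1 = (1092 - 33^2)/1 = 3/1 = 3, a_1 = floor((33 + 33)/3) = 22.
  m_2 = 3*22 - 33 = 33, d_2 = (1092 - 33^2)/3 = 3/3 = 1, a_2 = floor((33 + 33)/1) = 66.
  m_3 = 1*66 - 33 = 33, d_3 = (1092 - 33^2)/1 = 3/1 = 3: (m_3, d_3) = (m_1, d_1) = (33, 3), so from here the quotients repeat a_1, a_2; the period length is 2.
Hence the expansion of sqrt(1092) is a_0 = 33 followed by the repeating block 22, 66 (period 2).

[33; (22, 66)]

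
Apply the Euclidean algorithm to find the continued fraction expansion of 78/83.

Run the Euclidean algorithm on 78 and 83; the successive quotients are the partial quotients a_0, a_1, ... (each step inverts the fractional part left over by the previous one):
  78 = 0*83 + 78, so a_0 = 0.
  83 = 1*78 + 5, so a_1 = 1.
  78 = 15*5 + 3, so a_2 = 15.
  5 = 1*3 + 2, so a_3 = 1.
  3 = 1*2 + 1, so a_4 = 1.
  2 = 2*1 + 0, so a_5 = 2.
The remainder reaches 0 after 6 divisions, so the expansion has 6 partial quotients, read off in order.

[0; 1, 15, 1, 1, 2]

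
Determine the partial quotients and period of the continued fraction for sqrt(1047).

Write x_i = (sqrt(1047) + m_i)/d_i with (m_0, d_0) = (0, 1). a_0 = floor(sqrt(1047)) = 32, since 32^2 = 1024 <= 1047 < 1089 = 33^2.
Iterate m_{i+1} = d_i*a_i - m_i, d_{i+1} = (1047 - m_{i+1}^2)/d_i, a_{i+1} = floor((a_0 + m_{i+1})/d_{i+1}):
  m_1 = 1*32 - 0 = 32, d_1 = (1047 - 32^2)/1 = 23/1 = 23, a_1 = floor((32 + 32)/23) = 2.
  m_2 = 23*2 - 32 = 14, d_2 = (1047 - 14^2)/23 = 851/23 = 37, a_2 = floor((32 + 14)/37) = 1.
  m_3 = 37*1 - 14 = 23, d_3 = (1047 - 23^2)/37 = 518/37 = 14, a_3 = floor((32 + 23)/14) = 3.
  m_4 = 14*3 - 23 = 19, d_4 = (1047 - 19^2)/14 = 686/14 = 49, a_4 = floor((32 + 19)/49) = 1.
  m_5 = 49*1 - 19 = 30, d_5 = (1047 - 30^2)/49 = 147/49 = 3, a_5 = floor((32 + 30)/3) = 20.
  m_6 = 3*20 - 30 = 30, d_6 = (1047 - 30^2)/3 = 147/3 = 49, a_6 = floor((32 + 30)/49) = 1.
  m_7 = 49*1 - 30 = 19, d_7 = (1047 - 19^2)/49 = 686/49 = 14, a_7 = floor((32 + 19)/14) = 3.
  m_8 = 14*3 - 19 = 23, d_8 = (1047 - 23^2)/14 = 518/14 = 37, a_8 = floor((32 + 23)/37) = 1.
  m_9 = 37*1 - 23 = 14, d_9 = (1047 - 14^2)/37 = 851/37 = 23, a_9 = floor((32 + 14)/23) = 2.
  m_10 = 23*2 - 14 = 32, d_10 = (1047 - 32^2)/23 = 23/23 = 1, a_10 = floor((32 + 32)/1) = 64.
  m_11 = 1*64 - 32 = 32, d_11 = (1047 - 32^2)/1 = 23/1 = 23: (m_11, d_11) = (m_1, d_1) = (32, 23), so from here the quotients repeat a_1, ..., a_10; the period length is 10.
Hence the expansion of sqrt(1047) is a_0 = 32 followed by the repeating block 2, 1, 3, 1, 20, 1, 3, 1, 2, 64 (period 10).

[32; (2, 1, 3, 1, 20, 1, 3, 1, 2, 64)]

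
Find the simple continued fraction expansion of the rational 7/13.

Run the Euclidean algorithm on 7 and 13; the successive quotients are the partial quotients a_0, a_1, ... (each step inverts the fractional part left over by the previous one):
  7 = 0*13 + 7, so a_0 = 0.
  13 = 1*7 + 6, so a_1 = 1.
  7 = 1*6 + 1, so a_2 = 1.
  6 = 6*1 + 0, so a_3 = 6.
The remainder reaches 0 after 4 divisions, so the expansion has 4 partial quotients, read off in order.

[0; 1, 1, 6]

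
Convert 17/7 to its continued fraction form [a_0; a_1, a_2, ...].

[2; 2, 3]

Run the Euclidean algorithm on 17 and 7; the successive quotients are the partial quotients a_0, a_1, ... (each step inverts the fractional part left over by the previous one):
  17 = 2*7 + 3, so a_0 = 2.
  7 = 2*3 + 1, so a_1 = 2.
  3 = 3*1 + 0, so a_2 = 3.
The remainder reaches 0 after 3 divisions, so the expansion has 3 partial quotients, read off in order.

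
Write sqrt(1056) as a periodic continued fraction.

Write x_i = (sqrt(1056) + m_i)/d_i with (m_0, d_0) = (0, 1). a_0 = floor(sqrt(1056)) = 32, since 32^2 = 1024 <= 1056 < 1089 = 33^2.
Iterate m_{i+1} = d_i*a_i - m_i, d_{i+1} = (1056 - m_{i+1}^2)/d_i, a_{i+1} = floor((a_0 + m_{i+1})/d_{i+1}):
  m_1 = 1*32 - 0 = 32, d_1 = (1056 - 32^2)/1 = 32/1 = 32, a_1 = floor((32 + 32)/32) = 2.
  m_2 = 32*2 - 32 = 32, d_2 = (1056 - 32^2)/32 = 32/32 = 1, a_2 = floor((32 + 32)/1) = 64.
  m_3 = 1*64 - 32 = 32, d_3 = (1056 - 32^2)/1 = 32/1 = 32: (m_3, d_3) = (m_1, d_1) = (32, 32), so from here the quotients repeat a_1, a_2; the period length is 2.
Hence the expansion of sqrt(1056) is a_0 = 32 followed by the repeating block 2, 64 (period 2).

[32; (2, 64)]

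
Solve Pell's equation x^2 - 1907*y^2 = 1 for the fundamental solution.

(x, y) = (17162, 393)

First expand sqrt(1907) as a continued fraction. With x_i = (sqrt(1907) + m_i)/d_i and (m_0, d_0) = (0, 1): a_0 = floor(sqrt(1907)) = 43, since 43^2 = 1849 <= 1907 < 1936 = 44^2.
Iterate m_{i+1} = d_i*a_i - m_i, d_{i+1} = (1907 - m_{i+1}^2)/d_i, a_{i+1} = floor((a_0 + m_{i+1})/d_{i+1}):
  m_1 = 1*43 - 0 = 43, d_1 = (1907 - 43^2)/1 = 58/1 = 58, a_1 = floor((43 + 43)/58) = 1.
  m_2 = 58*1 - 43 = 15, d_2 = (1907 - 15^2)/58 = 1682/58 = 29, a_2 = floor((43 + 15)/29) = 2.
  m_3 = 29*2 - 15 = 43, d_3 = (1907 - 43^2)/29 = 58/29 = 2, a_3 = floor((43 + 43)/2) = 43.
  m_4 = 2*43 - 43 = 43, d_4 = (1907 - 43^2)/2 = 58/2 = 29, a_4 = floor((43 + 43)/29) = 2.
  m_5 = 29*2 - 43 = 15, d_5 = (1907 - 15^2)/29 = 1682/29 = 58, a_5 = floor((43 + 15)/58) = 1.
  m_6 = 58*1 - 15 = 43, d_6 = (1907 - 43^2)/58 = 58/58 = 1, a_6 = floor((43 + 43)/1) = 86.
  m_7 = 1*86 - 43 = 43, d_7 = (1907 - 43^2)/1 = 58/1 = 58: (m_7, d_7) = (m_1, d_1) = (43, 58), so from here the quotients repeat a_1, ..., a_6; the period length is 6.
So sqrt(1907) = [43; (1, 2, 43, 2, 1, 86)] with period length k = 6.
k is even, so the fundamental solution of x^2 - 1907y^2 = 1 is (p_{k-1}, q_{k-1}) = (p_5, q_5); compute convergents through index 5.
Convergents (p_i = a_i*p_{i-1} + p_{i-2}, q_i = a_i*q_{i-1} + q_{i-2} with p_{-2}=0, p_{-1}=1, q_{-2}=1, q_{-1}=0):
  i=0: a_0=43, p_0 = 43*1 + 0 = 43, q_0 = 43*0 + 1 = 1.
  i=1: a_1=1, p_1 = 1*43 + 1 = 44, q_1 = 1*1 + 0 = 1.
  i=2: a_2=2, p_2 = 2*44 + 43 = 131, q_2 = 2*1 + 1 = 3.
  i=3: a_3=43, p_3 = 43*131 + 44 = 5677, q_3 = 43*3 + 1 = 130.
  i=4: a_4=2, p_4 = 2*5677 + 131 = 11485, q_4 = 2*130 + 3 = 263.
  i=5: a_5=1, p_5 = 1*11485 + 5677 = 17162, q_5 = 1*263 + 130 = 393.
Check: 17162^2 - 1907*393^2 = 294534244 - 294534243 = 1, so (x, y) = (17162, 393) solves the equation, and by the theorem it is the least positive solution.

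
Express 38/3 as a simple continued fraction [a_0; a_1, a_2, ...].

[12; 1, 2]

Run the Euclidean algorithm on 38 and 3; the successive quotients are the partial quotients a_0, a_1, ... (each step inverts the fractional part left over by the previous one):
  38 = 12*3 + 2, so a_0 = 12.
  3 = 1*2 + 1, so a_1 = 1.
  2 = 2*1 + 0, so a_2 = 2.
The remainder reaches 0 after 3 divisions, so the expansion has 3 partial quotients, read off in order.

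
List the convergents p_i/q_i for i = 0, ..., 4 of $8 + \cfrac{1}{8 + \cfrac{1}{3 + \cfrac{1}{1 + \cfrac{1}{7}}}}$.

8/1, 65/8, 203/25, 268/33, 2079/256

Using the convergent recurrence p_i = a_i*p_{i-1} + p_{i-2}, q_i = a_i*q_{i-1} + q_{i-2} with p_{-2}=0, p_{-1}=1, q_{-2}=1, q_{-1}=0:
  i=0: a_0=8, p_0 = 8*1 + 0 = 8, q_0 = 8*0 + 1 = 1.
  i=1: a_1=8, p_1 = 8*8 + 1 = 65, q_1 = 8*1 + 0 = 8.
  i=2: a_2=3, p_2 = 3*65 + 8 = 203, q_2 = 3*8 + 1 = 25.
  i=3: a_3=1, p_3 = 1*203 + 65 = 268, q_3 = 1*25 + 8 = 33.
  i=4: a_4=7, p_4 = 7*268 + 203 = 2079, q_4 = 7*33 + 25 = 256.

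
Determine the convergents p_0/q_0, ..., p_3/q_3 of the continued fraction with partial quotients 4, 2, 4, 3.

4/1, 9/2, 40/9, 129/29

Using the convergent recurrence p_i = a_i*p_{i-1} + p_{i-2}, q_i = a_i*q_{i-1} + q_{i-2} with p_{-2}=0, p_{-1}=1, q_{-2}=1, q_{-1}=0:
  i=0: a_0=4, p_0 = 4*1 + 0 = 4, q_0 = 4*0 + 1 = 1.
  i=1: a_1=2, p_1 = 2*4 + 1 = 9, q_1 = 2*1 + 0 = 2.
  i=2: a_2=4, p_2 = 4*9 + 4 = 40, q_2 = 4*2 + 1 = 9.
  i=3: a_3=3, p_3 = 3*40 + 9 = 129, q_3 = 3*9 + 2 = 29.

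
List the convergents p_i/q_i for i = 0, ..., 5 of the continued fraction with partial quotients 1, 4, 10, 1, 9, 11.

Using the convergent recurrence p_i = a_i*p_{i-1} + p_{i-2}, q_i = a_i*q_{i-1} + q_{i-2} with p_{-2}=0, p_{-1}=1, q_{-2}=1, q_{-1}=0:
  i=0: a_0=1, p_0 = 1*1 + 0 = 1, q_0 = 1*0 + 1 = 1.
  i=1: a_1=4, p_1 = 4*1 + 1 = 5, q_1 = 4*1 + 0 = 4.
  i=2: a_2=10, p_2 = 10*5 + 1 = 51, q_2 = 10*4 + 1 = 41.
  i=3: a_3=1, p_3 = 1*51 + 5 = 56, q_3 = 1*41 + 4 = 45.
  i=4: a_4=9, p_4 = 9*56 + 51 = 555, q_4 = 9*45 + 41 = 446.
  i=5: a_5=11, p_5 = 11*555 + 56 = 6161, q_5 = 11*446 + 45 = 4951.

1/1, 5/4, 51/41, 56/45, 555/446, 6161/4951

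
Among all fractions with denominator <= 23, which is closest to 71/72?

1/1

Expand x = 71/72 as a continued fraction with the Euclidean algorithm:
  71 = 0*72 + 71, so a_0 = 0.
  72 = 1*71 + 1, so a_1 = 1.
  71 = 71*1 + 0, so a_2 = 71.
so x = [0; 1, 71].
Convergents (p_i = a_i*p_{i-1} + p_{i-2}, q_i = a_i*q_{i-1} + q_{i-2} with p_{-2}=0, p_{-1}=1, q_{-2}=1, q_{-1}=0), until the denominator exceeds 23:
  i=0: a_0=0, p_0 = 0*1 + 0 = 0, q_0 = 0*0 + 1 = 1.
  i=1: a_1=1, p_1 = 1*0 + 1 = 1, q_1 = 1*1 + 0 = 1.
  i=2: a_2=71, p_2 = 71*1 + 0 = 71, q_2 = 71*1 + 1 = 72.
q_2 = 72 > 23, so the last convergent with denominator <= 23 is p_1/q_1 = 1/1.
The closest fraction with denominator <= 23 is either p_1/q_1 or the intermediate fraction (k*p_1 + p_0)/(k*q_1 + q_0) with the largest k >= 1 whose denominator stays <= 23; these approach x as k grows, and every other convergent or intermediate fraction in range is farther away.
Largest k: floor((23 - q_0)/q_1) = floor((23 - 1)/1) = 22.
That gives (22*1 + 0)/(22*1 + 1) = 22/23.
Compare the errors: |x - 1/1| = |71*1 - 1*72|/(72*1) = 1/72, and |x - 22/23| = |71*23 - 22*72|/(72*23) = 49/1656.
Cross-multiplying, 1*1656 = 1656 < 3528 = 49*72, so 1/72 is smaller: the convergent 1/1 is closer to x than 22/23.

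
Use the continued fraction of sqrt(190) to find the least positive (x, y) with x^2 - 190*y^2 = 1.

(x, y) = (52021, 3774)

First expand sqrt(190) as a continued fraction. With x_i = (sqrt(190) + m_i)/d_i and (m_0, d_0) = (0, 1): a_0 = floor(sqrt(190)) = 13, since 13^2 = 169 <= 190 < 196 = 14^2.
Iterate m_{i+1} = d_i*a_i - m_i, d_{i+1} = (190 - m_{i+1}^2)/d_i, a_{i+1} = floor((a_0 + m_{i+1})/d_{i+1}):
  m_1 = 1*13 - 0 = 13, d_1 = (190 - 13^2)/1 = 21/1 = 21, a_1 = floor((13 + 13)/21) = 1.
  m_2 = 21*1 - 13 = 8, d_2 = (190 - 8^2)/21 = 126/21 = 6, a_2 = floor((13 + 8)/6) = 3.
  m_3 = 6*3 - 8 = 10, d_3 = (190 - 10^2)/6 = 90/6 = 15, a_3 = floor((13 + 10)/15) = 1.
  m_4 = 15*1 - 10 = 5, d_4 = (190 - 5^2)/15 = 165/15 = 11, a_4 = floor((13 + 5)/11) = 1.
  m_5 = 11*1 - 5 = 6, d_5 = (190 - 6^2)/11 = 154/11 = 14, a_5 = floor((13 + 6)/14) = 1.
  m_6 = 14*1 - 6 = 8, d_6 = (190 - 8^2)/14 = 126/14 = 9, a_6 = floor((13 + 8)/9) = 2.
  m_7 = 9*2 - 8 = 10, d_7 = (190 - 10^2)/9 = 90/9 = 10, a_7 = floor((13 + 10)/10) = 2.
  m_8 = 10*2 - 10 = 10, d_8 = (190 - 10^2)/10 = 90/10 = 9, a_8 = floor((13 + 10)/9) = 2.
  m_9 = 9*2 - 10 = 8, d_9 = (190 - 8^2)/9 = 126/9 = 14, a_9 = floor((13 + 8)/14) = 1.
  m_10 = 14*1 - 8 = 6, d_10 = (190 - 6^2)/14 = 154/14 = 11, a_10 = floor((13 + 6)/11) = 1.
  m_11 = 11*1 - 6 = 5, d_11 = (190 - 5^2)/11 = 165/11 = 15, a_11 = floor((13 + 5)/15) = 1.
  m_12 = 15*1 - 5 = 10, d_12 = (190 - 10^2)/15 = 90/15 = 6, a_12 = floor((13 + 10)/6) = 3.
  m_13 = 6*3 - 10 = 8, d_13 = (190 - 8^2)/6 = 126/6 = 21, a_13 = floor((13 + 8)/21) = 1.
  m_14 = 21*1 - 8 = 13, d_14 = (190 - 13^2)/21 = 21/21 = 1, a_14 = floor((13 + 13)/1) = 26.
  m_15 = 1*26 - 13 = 13, d_15 = (190 - 13^2)/1 = 21/1 = 21: (m_15, d_15) = (m_1, d_1) = (13, 21), so from here the quotients repeat a_1, ..., a_14; the period length is 14.
So sqrt(190) = [13; (1, 3, 1, 1, 1, 2, 2, 2, 1, 1, 1, 3, 1, 26)] with period length k = 14.
k is even, so the fundamental solution of x^2 - 190y^2 = 1 is (p_{k-1}, q_{k-1}) = (p_13, q_13); compute convergents through index 13.
Convergents (p_i = a_i*p_{i-1} + p_{i-2}, q_i = a_i*q_{i-1} + q_{i-2} with p_{-2}=0, p_{-1}=1, q_{-2}=1, q_{-1}=0):
  i=0: a_0=13, p_0 = 13*1 + 0 = 13, q_0 = 13*0 + 1 = 1.
  i=1: a_1=1, p_1 = 1*13 + 1 = 14, q_1 = 1*1 + 0 = 1.
  i=2: a_2=3, p_2 = 3*14 + 13 = 55, q_2 = 3*1 + 1 = 4.
  i=3: a_3=1, p_3 = 1*55 + 14 = 69, q_3 = 1*4 + 1 = 5.
  i=4: a_4=1, p_4 = 1*69 + 55 = 124, q_4 = 1*5 + 4 = 9.
  i=5: a_5=1, p_5 = 1*124 + 69 = 193, q_5 = 1*9 + 5 = 14.
  i=6: a_6=2, p_6 = 2*193 + 124 = 510, q_6 = 2*14 + 9 = 37.
  i=7: a_7=2, p_7 = 2*510 + 193 = 1213, q_7 = 2*37 + 14 = 88.
  i=8: a_8=2, p_8 = 2*1213 + 510 = 2936, q_8 = 2*88 + 37 = 213.
  i=9: a_9=1, p_9 = 1*2936 + 1213 = 4149, q_9 = 1*213 + 88 = 301.
  i=10: a_10=1, p_10 = 1*4149 + 2936 = 7085, q_10 = 1*301 + 213 = 514.
  i=11: a_11=1, p_11 = 1*7085 + 4149 = 11234, q_11 = 1*514 + 301 = 815.
  i=12: a_12=3, p_12 = 3*11234 + 7085 = 40787, q_12 = 3*815 + 514 = 2959.
  i=13: a_13=1, p_13 = 1*40787 + 11234 = 52021, q_13 = 1*2959 + 815 = 3774.
Check: 52021^2 - 190*3774^2 = 2706184441 - 2706184440 = 1, so (x, y) = (52021, 3774) solves the equation, and by the theorem it is the least positive solution.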